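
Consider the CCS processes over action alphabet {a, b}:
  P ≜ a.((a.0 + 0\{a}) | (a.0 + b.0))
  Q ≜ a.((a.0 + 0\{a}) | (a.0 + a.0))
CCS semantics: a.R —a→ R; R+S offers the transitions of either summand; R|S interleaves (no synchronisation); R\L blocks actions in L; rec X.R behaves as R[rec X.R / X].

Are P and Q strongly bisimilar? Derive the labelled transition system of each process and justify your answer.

Reachable graph of P (5 states):
  p0 = a.((a.0 + 0\{a}) | (a.0 + b.0)) → --a--▸ p1
  p1 = (a.0 + 0\{a}) | (a.0 + b.0) → --a--▸ p2, --a--▸ p3, --b--▸ p2
  p2 = (a.0 + 0\{a}) | 0 → --a--▸ p4
  p3 = 0 | (a.0 + b.0) → --a--▸ p4, --b--▸ p4
  p4 = 0 | 0 → ∅
Reachable graph of Q (5 states):
  q0 = a.((a.0 + 0\{a}) | (a.0 + a.0)) → --a--▸ q1
  q1 = (a.0 + 0\{a}) | (a.0 + a.0) → --a--▸ q2, --a--▸ q3
  q2 = (a.0 + 0\{a}) | 0 → --a--▸ q4
  q3 = 0 | (a.0 + a.0) → --a--▸ q4
  q4 = 0 | 0 → ∅
Coarsest stable partition (strong bisimilarity classes):
  B0 = {p0}
  B1 = {p1}
  B2 = {p3}
  B3 = {p4, q4}
  B4 = {p2, q2, q3}
  B5 = {q0}
  B6 = {q1}
p0 ∈ B0, q0 ∈ B5 → different blocks

P ≁ Q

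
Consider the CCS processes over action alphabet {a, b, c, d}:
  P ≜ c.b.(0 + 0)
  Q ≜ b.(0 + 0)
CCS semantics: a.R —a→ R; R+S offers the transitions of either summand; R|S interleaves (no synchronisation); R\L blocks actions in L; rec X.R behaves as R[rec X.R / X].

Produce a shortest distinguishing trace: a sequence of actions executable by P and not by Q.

P's transition system — 3 states:
  m0 = c.b.(0 + 0) | --c--▸ m1
  m1 = b.(0 + 0) | --b--▸ m2
  m2 = 0 + 0 | stopped
Q's transition system — 2 states:
  n0 = b.(0 + 0) | --b--▸ n1
  n1 = 0 + 0 | stopped
Run σ = ⟨c⟩ on P: start {m0}
  step 1 (c): {m1}
  — P admits the full trace.
Run σ = ⟨c⟩ on Q: start {n0}
  step 1 (c): ∅  — Q cannot continue

c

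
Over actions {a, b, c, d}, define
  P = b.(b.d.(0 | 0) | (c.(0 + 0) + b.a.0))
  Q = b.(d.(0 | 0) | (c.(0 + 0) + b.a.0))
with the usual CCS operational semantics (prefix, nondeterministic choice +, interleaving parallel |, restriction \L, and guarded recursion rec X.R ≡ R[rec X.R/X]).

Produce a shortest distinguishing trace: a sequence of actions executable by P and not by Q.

P's transition system — 13 states:
  m0 = b.(b.d.(0 | 0) | (c.(0 + 0) + b.a.0)) ⊢ --b--▸ m1
  m1 = b.d.(0 | 0) | (c.(0 + 0) + b.a.0) ⊢ --b--▸ m2, --b--▸ m3, --c--▸ m4
  m2 = b.d.(0 | 0) | a.0 ⊢ --a--▸ m5, --b--▸ m6
  m3 = d.(0 | 0) | (c.(0 + 0) + b.a.0) ⊢ --b--▸ m6, --c--▸ m7, --d--▸ m8
  m4 = b.d.(0 | 0) | (0 + 0) ⊢ --b--▸ m7
  m5 = b.d.(0 | 0) | 0 ⊢ --b--▸ m9
  m6 = d.(0 | 0) | a.0 ⊢ --a--▸ m9, --d--▸ m10
  m7 = d.(0 | 0) | (0 + 0) ⊢ --d--▸ m11
  m8 = 0 | 0 | (c.(0 + 0) + b.a.0) ⊢ --b--▸ m10, --c--▸ m11
  m9 = d.(0 | 0) | 0 ⊢ --d--▸ m12
  m10 = 0 | 0 | a.0 ⊢ --a--▸ m12
  m11 = 0 | 0 | (0 + 0) ⊢ (no moves)
  m12 = 0 | 0 | 0 ⊢ (no moves)
Q's transition system — 9 states:
  n0 = b.(d.(0 | 0) | (c.(0 + 0) + b.a.0)) ⊢ --b--▸ n1
  n1 = d.(0 | 0) | (c.(0 + 0) + b.a.0) ⊢ --b--▸ n2, --c--▸ n3, --d--▸ n4
  n2 = d.(0 | 0) | a.0 ⊢ --a--▸ n5, --d--▸ n6
  n3 = d.(0 | 0) | (0 + 0) ⊢ --d--▸ n7
  n4 = 0 | 0 | (c.(0 + 0) + b.a.0) ⊢ --b--▸ n6, --c--▸ n7
  n5 = d.(0 | 0) | 0 ⊢ --d--▸ n8
  n6 = 0 | 0 | a.0 ⊢ --a--▸ n8
  n7 = 0 | 0 | (0 + 0) ⊢ (no moves)
  n8 = 0 | 0 | 0 ⊢ (no moves)
Run σ = ⟨bbb⟩ on P: start {m0}
  after b @ step 1: {m1}
  after b @ step 2: {m2, m3}
  after b @ step 3: {m6}
  P completes σ.
Run σ = ⟨bbb⟩ on Q: start {n0}
  after b @ step 1: {n1}
  after b @ step 2: {n2}
  after b @ step 3: no successor for Q

bbb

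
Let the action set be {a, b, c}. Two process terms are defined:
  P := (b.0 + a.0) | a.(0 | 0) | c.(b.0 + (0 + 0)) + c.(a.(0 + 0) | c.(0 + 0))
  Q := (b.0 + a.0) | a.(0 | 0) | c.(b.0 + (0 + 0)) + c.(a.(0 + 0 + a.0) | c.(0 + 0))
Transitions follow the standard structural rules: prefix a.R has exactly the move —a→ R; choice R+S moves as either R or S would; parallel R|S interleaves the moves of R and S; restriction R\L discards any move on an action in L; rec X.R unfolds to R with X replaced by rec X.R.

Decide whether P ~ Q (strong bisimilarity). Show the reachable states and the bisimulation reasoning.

not bisimilar

P's transition system — 16 states:
  s0 = (b.0 + a.0) | a.(0 | 0) | c.(b.0 + (0 + 0)) + c.(a.(0 + 0) | c.(0 + 0)) | --a--▸ s1, --a--▸ s2, --b--▸ s2, --c--▸ s3, --c--▸ s4
  s1 = (b.0 + a.0) | (0 | 0) | c.(b.0 + (0 + 0)) | --a--▸ s5, --b--▸ s5, --c--▸ s6
  s2 = 0 | a.(0 | 0) | c.(b.0 + (0 + 0)) | --a--▸ s5, --c--▸ s7
  s3 = (b.0 + a.0) | a.(0 | 0) | (b.0 + (0 + 0)) | --a--▸ s6, --a--▸ s7, --b--▸ s7, --b--▸ s8
  s4 = a.(0 + 0) | c.(0 + 0) | --a--▸ s9, --c--▸ s10
  s5 = 0 | (0 | 0) | c.(b.0 + (0 + 0)) | --c--▸ s11
  s6 = (b.0 + a.0) | (0 | 0) | (b.0 + (0 + 0)) | --a--▸ s11, --b--▸ s11, --b--▸ s12
  s7 = 0 | a.(0 | 0) | (b.0 + (0 + 0)) | --a--▸ s11, --b--▸ s13
  s8 = (b.0 + a.0) | a.(0 | 0) | 0 | --a--▸ s12, --a--▸ s13, --b--▸ s13
  s9 = (0 + 0) | c.(0 + 0) | --c--▸ s14
  s10 = a.(0 + 0) | (0 + 0) | --a--▸ s14
  s11 = 0 | (0 | 0) | (b.0 + (0 + 0)) | --b--▸ s15
  s12 = (b.0 + a.0) | (0 | 0) | 0 | --a--▸ s15, --b--▸ s15
  s13 = 0 | a.(0 | 0) | 0 | --a--▸ s15
  s14 = (0 + 0) | (0 + 0) | deadlocked
  s15 = 0 | (0 | 0) | 0 | deadlocked
Q's transition system — 18 states:
  t0 = (b.0 + a.0) | a.(0 | 0) | c.(b.0 + (0 + 0)) + c.(a.(0 + 0 + a.0) | c.(0 + 0)) | --a--▸ t1, --a--▸ t2, --b--▸ t2, --c--▸ t3, --c--▸ t4
  t1 = (b.0 + a.0) | (0 | 0) | c.(b.0 + (0 + 0)) | --a--▸ t5, --b--▸ t5, --c--▸ t6
  t2 = 0 | a.(0 | 0) | c.(b.0 + (0 + 0)) | --a--▸ t5, --c--▸ t7
  t3 = (b.0 + a.0) | a.(0 | 0) | (b.0 + (0 + 0)) | --a--▸ t6, --a--▸ t7, --b--▸ t7, --b--▸ t8
  t4 = a.(0 + 0 + a.0) | c.(0 + 0) | --a--▸ t9, --c--▸ t10
  t5 = 0 | (0 | 0) | c.(b.0 + (0 + 0)) | --c--▸ t11
  t6 = (b.0 + a.0) | (0 | 0) | (b.0 + (0 + 0)) | --a--▸ t11, --b--▸ t11, --b--▸ t12
  t7 = 0 | a.(0 | 0) | (b.0 + (0 + 0)) | --a--▸ t11, --b--▸ t13
  t8 = (b.0 + a.0) | a.(0 | 0) | 0 | --a--▸ t12, --a--▸ t13, --b--▸ t13
  t9 = (0 + 0 + a.0) | c.(0 + 0) | --a--▸ t14, --c--▸ t15
  t10 = a.(0 + 0 + a.0) | (0 + 0) | --a--▸ t15
  t11 = 0 | (0 | 0) | (b.0 + (0 + 0)) | --b--▸ t16
  t12 = (b.0 + a.0) | (0 | 0) | 0 | --a--▸ t16, --b--▸ t16
  t13 = 0 | a.(0 | 0) | 0 | --a--▸ t16
  t14 = 0 | c.(0 + 0) | --c--▸ t17
  t15 = (0 + 0 + a.0) | (0 + 0) | --a--▸ t17
  t16 = 0 | (0 | 0) | 0 | deadlocked
  t17 = 0 | (0 + 0) | deadlocked
Bisimilarity quotient blocks:
  B0 = {s0}
  B1 = {s3, t3}
  B2 = {s7, t7}
  B3 = {s10, s13, t13, t15}
  B4 = {s14, s15, t16, t17}
  B5 = {s11, t11}
  B6 = {s8, t8}
  B7 = {s12, t12}
  B8 = {s6, t6}
  B9 = {s4, t9}
  B10 = {s9, t14}
  B11 = {s2, t2}
  B12 = {s5, t5}
  B13 = {s1, t1}
  B14 = {t0}
  B15 = {t4}
  B16 = {t10}
s0 ∈ B0, t0 ∈ B14 → different blocks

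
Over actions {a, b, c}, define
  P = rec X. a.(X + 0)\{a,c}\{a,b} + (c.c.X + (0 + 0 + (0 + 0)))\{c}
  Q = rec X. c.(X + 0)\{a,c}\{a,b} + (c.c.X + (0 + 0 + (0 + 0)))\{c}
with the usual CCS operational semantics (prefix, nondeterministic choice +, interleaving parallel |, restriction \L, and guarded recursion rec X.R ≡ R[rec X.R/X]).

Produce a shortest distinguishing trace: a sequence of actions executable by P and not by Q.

Reachable graph of P (2 states):
  p0 = rec X. a.(X + 0)\{a,c}\{a,b} + (c.c.X + (0 + 0 + (0 + 0)))\{c} | --a--▸ p1
  p1 = ((rec X. a.(X + 0)\{a,c}\{a,b} + (c.c.X + (0 + 0 + (0 + 0)))\{c}) + 0)\{a,c}\{a,b} | stopped
Reachable graph of Q (2 states):
  q0 = rec X. c.(X + 0)\{a,c}\{a,b} + (c.c.X + (0 + 0 + (0 + 0)))\{c} | --c--▸ q1
  q1 = ((rec X. c.(X + 0)\{a,c}\{a,b} + (c.c.X + (0 + 0 + (0 + 0)))\{c}) + 0)\{a,c}\{a,b} | stopped
Executing a from P (initial set {p0}):
  step 1 (a): {p1}
  P completes σ.
Executing a from Q (initial set {q0}):
  step 1 (a): no successor for Q

a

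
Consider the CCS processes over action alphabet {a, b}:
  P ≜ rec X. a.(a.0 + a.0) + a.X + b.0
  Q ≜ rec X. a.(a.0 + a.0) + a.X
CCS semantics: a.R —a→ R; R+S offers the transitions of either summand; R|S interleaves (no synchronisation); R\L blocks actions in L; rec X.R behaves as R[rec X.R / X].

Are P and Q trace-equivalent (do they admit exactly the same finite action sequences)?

Reachable graph of P (3 states):
  m0 = rec X. a.(a.0 + a.0) + a.X + b.0 has moves =a=> m0, =a=> m1, =b=> m2
  m1 = a.0 + a.0 has moves =a=> m2
  m2 = 0 has moves ∅
Reachable graph of Q (3 states):
  n0 = rec X. a.(a.0 + a.0) + a.X has moves =a=> n0, =a=> n1
  n1 = a.0 + a.0 has moves =a=> n2
  n2 = 0 has moves ∅
Trace ⟨b⟩ through P, begin at {m0}:
  step 1 (b): {m2}
  ✓ P
Trace ⟨b⟩ through Q, begin at {n0}:
  step 1 (b): no successor for Q

trace-distinct — witness ⟨b⟩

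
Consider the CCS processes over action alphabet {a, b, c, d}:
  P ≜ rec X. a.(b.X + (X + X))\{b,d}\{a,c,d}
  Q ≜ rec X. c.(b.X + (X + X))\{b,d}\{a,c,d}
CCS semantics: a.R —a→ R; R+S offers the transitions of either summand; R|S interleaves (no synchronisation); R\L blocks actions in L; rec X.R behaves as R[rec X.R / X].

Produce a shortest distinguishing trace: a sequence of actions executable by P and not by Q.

Reachable graph of P (2 states):
  p0 = rec X. a.(b.X + (X + X))\{b,d}\{a,c,d} → --a--▸ p1
  p1 = (b.(rec X. a.(b.X + (X + X))\{b,d}\{a,c,d}) + ((rec X. a.(b.X + (X + X))\{b,d}\{a,c,d}) + (rec X. a.(b.X + (X + X))\{b,d}\{a,c,d})))\{b,d}\{a,c,d} → deadlocked
Reachable graph of Q (2 states):
  q0 = rec X. c.(b.X + (X + X))\{b,d}\{a,c,d} → --c--▸ q1
  q1 = (b.(rec X. c.(b.X + (X + X))\{b,d}\{a,c,d}) + ((rec X. c.(b.X + (X + X))\{b,d}\{a,c,d}) + (rec X. c.(b.X + (X + X))\{b,d}\{a,c,d})))\{b,d}\{a,c,d} → deadlocked
Run σ = ⟨a⟩ on P: start {p0}
  step 1 (a): {p1}
  ✓ P
Run σ = ⟨a⟩ on Q: start {q0}
  step 1 (a): no successor for Q

a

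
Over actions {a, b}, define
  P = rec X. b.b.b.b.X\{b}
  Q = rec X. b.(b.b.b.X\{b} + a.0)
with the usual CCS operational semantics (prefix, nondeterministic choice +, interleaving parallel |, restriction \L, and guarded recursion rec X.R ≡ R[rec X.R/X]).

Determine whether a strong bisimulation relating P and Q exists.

not bisimilar

Reachable graph of P (5 states):
  s0 = rec X. b.b.b.b.X\{b} :: —b→ s1
  s1 = b.b.b.(rec X. b.b.b.b.X\{b})\{b} :: —b→ s2
  s2 = b.b.(rec X. b.b.b.b.X\{b})\{b} :: —b→ s3
  s3 = b.(rec X. b.b.b.b.X\{b})\{b} :: —b→ s4
  s4 = (rec X. b.b.b.b.X\{b})\{b} :: (no moves)
Reachable graph of Q (6 states):
  t0 = rec X. b.(b.b.b.X\{b} + a.0) :: —b→ t1
  t1 = b.b.b.(rec X. b.(b.b.b.X\{b} + a.0))\{b} + a.0 :: —a→ t2, —b→ t3
  t2 = 0 :: (no moves)
  t3 = b.b.(rec X. b.(b.b.b.X\{b} + a.0))\{b} :: —b→ t4
  t4 = b.(rec X. b.(b.b.b.X\{b} + a.0))\{b} :: —b→ t5
  t5 = (rec X. b.(b.b.b.X\{b} + a.0))\{b} :: (no moves)
Partition-refinement fixed point:
  B0 = {s0}
  B1 = {s1}
  B2 = {s2, t3}
  B3 = {s3, t4}
  B4 = {s4, t2, t5}
  B5 = {t0}
  B6 = {t1}
s0 ∈ B0, t0 ∈ B5 → different blocks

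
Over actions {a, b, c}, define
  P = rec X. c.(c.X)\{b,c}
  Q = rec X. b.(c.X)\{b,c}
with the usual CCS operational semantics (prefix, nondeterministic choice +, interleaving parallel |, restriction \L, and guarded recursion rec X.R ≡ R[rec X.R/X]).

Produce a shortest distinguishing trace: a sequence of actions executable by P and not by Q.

c

P's transition system — 2 states:
  m0 = rec X. c.(c.X)\{b,c} has moves --c--▸ m1
  m1 = (c.(rec X. c.(c.X)\{b,c}))\{b,c} has moves (no moves)
Q's transition system — 2 states:
  n0 = rec X. b.(c.X)\{b,c} has moves --b--▸ n1
  n1 = (c.(rec X. b.(c.X)\{b,c}))\{b,c} has moves (no moves)
Executing c from P (initial set {m0}):
  [1] c ⇒ {m1}
  — P admits the full trace.
Executing c from Q (initial set {n0}):
  [1] c ⇒ ∅ (Q stuck)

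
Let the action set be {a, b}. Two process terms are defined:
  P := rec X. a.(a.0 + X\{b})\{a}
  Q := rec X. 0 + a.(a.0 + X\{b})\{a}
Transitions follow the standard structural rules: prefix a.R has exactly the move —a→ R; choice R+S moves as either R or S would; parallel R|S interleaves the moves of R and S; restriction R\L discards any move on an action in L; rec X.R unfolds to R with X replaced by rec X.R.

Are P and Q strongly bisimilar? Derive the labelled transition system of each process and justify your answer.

Reachable graph of P (2 states):
  p0 = rec X. a.(a.0 + X\{b})\{a} has moves --a--▸ p1
  p1 = (a.0 + (rec X. a.(a.0 + X\{b})\{a})\{b})\{a} has moves stopped
Reachable graph of Q (2 states):
  q0 = rec X. 0 + a.(a.0 + X\{b})\{a} has moves --a--▸ q1
  q1 = (a.0 + (rec X. 0 + a.(a.0 + X\{b})\{a})\{b})\{a} has moves stopped
Partition-refinement fixed point:
  B0 = {p0, q0}
  B1 = {p1, q1}
p0 ∈ B0, q0 ∈ B0 → same block

YES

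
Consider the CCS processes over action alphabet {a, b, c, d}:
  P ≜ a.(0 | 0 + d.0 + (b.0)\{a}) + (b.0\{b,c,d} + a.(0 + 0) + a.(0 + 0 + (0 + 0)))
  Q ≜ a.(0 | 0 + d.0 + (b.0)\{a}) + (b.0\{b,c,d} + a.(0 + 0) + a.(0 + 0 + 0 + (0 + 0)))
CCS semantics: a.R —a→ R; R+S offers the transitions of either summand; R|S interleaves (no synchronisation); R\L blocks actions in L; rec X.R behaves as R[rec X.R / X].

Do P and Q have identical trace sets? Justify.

YES

P's transition system — 7 states:
  u0 = a.(0 | 0 + d.0 + (b.0)\{a}) + (b.0\{b,c,d} + a.(0 + 0) + a.(0 + 0 + (0 + 0))) :: =a=> u1, =a=> u2, =a=> u3, =b=> u4
  u1 = 0 + 0 :: (no moves)
  u2 = 0 + 0 + (0 + 0) :: (no moves)
  u3 = 0 | 0 + d.0 + (b.0)\{a} :: =b=> u5, =d=> u6
  u4 = 0\{b,c,d} :: (no moves)
  u5 = 0\{a} :: (no moves)
  u6 = 0 :: (no moves)
Q's transition system — 7 states:
  v0 = a.(0 | 0 + d.0 + (b.0)\{a}) + (b.0\{b,c,d} + a.(0 + 0) + a.(0 + 0 + 0 + (0 + 0))) :: =a=> v1, =a=> v2, =a=> v3, =b=> v4
  v1 = 0 + 0 :: (no moves)
  v2 = 0 + 0 + 0 + (0 + 0) :: (no moves)
  v3 = 0 | 0 + d.0 + (b.0)\{a} :: =b=> v5, =d=> v6
  v4 = 0\{b,c,d} :: (no moves)
  v5 = 0\{a} :: (no moves)
  v6 = 0 :: (no moves)
Bisimilarity quotient blocks:
  B0 = {u0, v0}
  B1 = {u1, u2, u4, u5, u6, v1, v2, v4, v5, v6}
  B2 = {u3, v3}
u0 ∈ B0, v0 ∈ B0 → same block
Bisimilar ⇒ trace-equivalent.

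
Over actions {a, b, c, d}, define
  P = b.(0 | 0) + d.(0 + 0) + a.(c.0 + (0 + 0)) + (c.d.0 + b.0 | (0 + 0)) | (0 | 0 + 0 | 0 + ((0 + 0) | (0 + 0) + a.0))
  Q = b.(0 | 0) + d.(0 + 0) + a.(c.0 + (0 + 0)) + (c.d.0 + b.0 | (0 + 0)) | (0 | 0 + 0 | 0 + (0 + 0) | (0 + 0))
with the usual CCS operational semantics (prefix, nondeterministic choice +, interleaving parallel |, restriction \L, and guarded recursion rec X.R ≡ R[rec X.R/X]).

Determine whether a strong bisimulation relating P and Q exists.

NO

Reachable graph of P (11 states):
  m0 = b.(0 | 0) + d.(0 + 0) + a.(c.0 + (0 + 0)) + (c.d.0 + b.0 | (0 + 0)) | (0 | 0 + 0 | 0 + ((0 + 0) | (0 + 0) + a.0)) has moves —a→ m1, —a→ m2, —b→ m3, —b→ m4, —c→ m5, —d→ m6
  m1 = (c.d.0 + b.0 | (0 + 0)) | 0 has moves —b→ m7, —c→ m8
  m2 = c.0 + (0 + 0) has moves —c→ m9
  m3 = 0 | (0 + 0) | (0 | 0 + 0 | 0 + ((0 + 0) | (0 + 0) + a.0)) has moves —a→ m7
  m4 = 0 | 0 has moves ∅
  m5 = d.0 | (0 | 0 + 0 | 0 + ((0 + 0) | (0 + 0) + a.0)) has moves —a→ m8, —d→ m10
  m6 = 0 + 0 has moves ∅
  m7 = 0 | (0 + 0) | 0 has moves ∅
  m8 = d.0 | 0 has moves —d→ m4
  m9 = 0 has moves ∅
  m10 = 0 | (0 | 0 + 0 | 0 + ((0 + 0) | (0 + 0) + a.0)) has moves —a→ m4
Reachable graph of Q (8 states):
  n0 = b.(0 | 0) + d.(0 + 0) + a.(c.0 + (0 + 0)) + (c.d.0 + b.0 | (0 + 0)) | (0 | 0 + 0 | 0 + (0 + 0) | (0 + 0)) has moves —a→ n1, —b→ n2, —b→ n3, —c→ n4, —d→ n5
  n1 = c.0 + (0 + 0) has moves —c→ n6
  n2 = 0 | (0 + 0) | (0 | 0 + 0 | 0 + (0 + 0) | (0 + 0)) has moves ∅
  n3 = 0 | 0 has moves ∅
  n4 = d.0 | (0 | 0 + 0 | 0 + (0 + 0) | (0 + 0)) has moves —d→ n7
  n5 = 0 + 0 has moves ∅
  n6 = 0 has moves ∅
  n7 = 0 | (0 | 0 + 0 | 0 + (0 + 0) | (0 + 0)) has moves ∅
Bisimilarity quotient blocks:
  B0 = {m0}
  B1 = {m10, m3}
  B2 = {m4, m6, m7, m9, n2, n3, n5, n6, n7}
  B3 = {m2, n1}
  B4 = {m5}
  B5 = {m8, n4}
  B6 = {m1}
  B7 = {n0}
m0 ∈ B0, n0 ∈ B7 → different blocks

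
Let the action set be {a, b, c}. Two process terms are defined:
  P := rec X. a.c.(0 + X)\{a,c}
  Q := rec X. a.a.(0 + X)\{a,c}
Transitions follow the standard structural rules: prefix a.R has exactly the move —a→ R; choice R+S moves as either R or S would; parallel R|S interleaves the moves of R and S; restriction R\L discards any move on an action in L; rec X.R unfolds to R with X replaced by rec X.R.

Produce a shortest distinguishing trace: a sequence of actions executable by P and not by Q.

ac

Reachable graph of P (3 states):
  u0 = rec X. a.c.(0 + X)\{a,c} :: ··a··> u1
  u1 = c.(0 + (rec X. a.c.(0 + X)\{a,c}))\{a,c} :: ··c··> u2
  u2 = (0 + (rec X. a.c.(0 + X)\{a,c}))\{a,c} :: ∅
Reachable graph of Q (3 states):
  v0 = rec X. a.a.(0 + X)\{a,c} :: ··a··> v1
  v1 = a.(0 + (rec X. a.a.(0 + X)\{a,c}))\{a,c} :: ··a··> v2
  v2 = (0 + (rec X. a.a.(0 + X)\{a,c}))\{a,c} :: ∅
Trace ⟨ac⟩ through P, begin at {u0}:
  after a @ step 1: {u1}
  after c @ step 2: {u2}
  ✓ P
Trace ⟨ac⟩ through Q, begin at {v0}:
  after a @ step 1: {v1}
  after c @ step 2: ∅  — Q cannot continue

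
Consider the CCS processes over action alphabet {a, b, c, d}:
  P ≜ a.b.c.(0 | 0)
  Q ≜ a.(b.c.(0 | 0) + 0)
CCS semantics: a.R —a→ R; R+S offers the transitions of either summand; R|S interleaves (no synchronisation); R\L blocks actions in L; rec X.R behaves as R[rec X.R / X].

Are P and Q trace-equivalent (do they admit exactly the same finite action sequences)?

trace-equivalent

Reachable graph of P (4 states):
  m0 = a.b.c.(0 | 0) :: —a→ m1
  m1 = b.c.(0 | 0) :: —b→ m2
  m2 = c.(0 | 0) :: —c→ m3
  m3 = 0 | 0 :: deadlocked
Reachable graph of Q (4 states):
  n0 = a.(b.c.(0 | 0) + 0) :: —a→ n1
  n1 = b.c.(0 | 0) + 0 :: —b→ n2
  n2 = c.(0 | 0) :: —c→ n3
  n3 = 0 | 0 :: deadlocked
Coarsest stable partition (strong bisimilarity classes):
  B0 = {m0, n0}
  B1 = {m1, n1}
  B2 = {m2, n2}
  B3 = {m3, n3}
m0 ∈ B0, n0 ∈ B0 → same block
Bisimilar ⇒ trace-equivalent.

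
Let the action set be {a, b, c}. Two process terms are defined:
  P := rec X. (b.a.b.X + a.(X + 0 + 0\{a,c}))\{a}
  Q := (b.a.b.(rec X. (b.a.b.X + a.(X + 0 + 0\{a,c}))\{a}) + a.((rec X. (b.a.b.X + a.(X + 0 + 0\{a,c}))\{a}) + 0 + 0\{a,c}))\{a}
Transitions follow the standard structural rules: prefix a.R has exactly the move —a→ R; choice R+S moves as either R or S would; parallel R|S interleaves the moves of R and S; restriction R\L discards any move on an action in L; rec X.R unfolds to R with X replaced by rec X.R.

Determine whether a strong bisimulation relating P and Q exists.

Reachable graph of P (2 states):
  m0 = rec X. (b.a.b.X + a.(X + 0 + 0\{a,c}))\{a} | -b-> m1
  m1 = (a.b.(rec X. (b.a.b.X + a.(X + 0 + 0\{a,c}))\{a}))\{a} | (no moves)
Reachable graph of Q (2 states):
  n0 = (b.a.b.(rec X. (b.a.b.X + a.(X + 0 + 0\{a,c}))\{a}) + a.((rec X. (b.a.b.X + a.(X + 0 + 0\{a,c}))\{a}) + 0 + 0\{a,c}))\{a} | -b-> n1
  n1 = (a.b.(rec X. (b.a.b.X + a.(X + 0 + 0\{a,c}))\{a}))\{a} | (no moves)
Bisimilarity quotient blocks:
  B0 = {m0, n0}
  B1 = {m1, n1}
m0 ∈ B0, n0 ∈ B0 → same block

bisimilar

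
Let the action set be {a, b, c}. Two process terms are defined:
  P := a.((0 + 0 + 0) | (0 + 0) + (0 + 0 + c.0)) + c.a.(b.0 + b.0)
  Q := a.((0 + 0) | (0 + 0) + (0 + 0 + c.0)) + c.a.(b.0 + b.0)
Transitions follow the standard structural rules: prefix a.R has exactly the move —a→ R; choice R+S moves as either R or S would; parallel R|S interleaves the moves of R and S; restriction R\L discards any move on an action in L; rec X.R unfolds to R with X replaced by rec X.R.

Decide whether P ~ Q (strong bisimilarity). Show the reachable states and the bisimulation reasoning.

P ~ Q

P's transition system — 5 states:
  u0 = a.((0 + 0 + 0) | (0 + 0) + (0 + 0 + c.0)) + c.a.(b.0 + b.0) → --a--▸ u1, --c--▸ u2
  u1 = (0 + 0 + 0) | (0 + 0) + (0 + 0 + c.0) → --c--▸ u3
  u2 = a.(b.0 + b.0) → --a--▸ u4
  u3 = 0 → stopped
  u4 = b.0 + b.0 → --b--▸ u3
Q's transition system — 5 states:
  v0 = a.((0 + 0) | (0 + 0) + (0 + 0 + c.0)) + c.a.(b.0 + b.0) → --a--▸ v1, --c--▸ v2
  v1 = (0 + 0) | (0 + 0) + (0 + 0 + c.0) → --c--▸ v3
  v2 = a.(b.0 + b.0) → --a--▸ v4
  v3 = 0 → stopped
  v4 = b.0 + b.0 → --b--▸ v3
Bisimilarity quotient blocks:
  B0 = {u0, v0}
  B1 = {u2, v2}
  B2 = {u4, v4}
  B3 = {u3, v3}
  B4 = {u1, v1}
u0 ∈ B0, v0 ∈ B0 → same block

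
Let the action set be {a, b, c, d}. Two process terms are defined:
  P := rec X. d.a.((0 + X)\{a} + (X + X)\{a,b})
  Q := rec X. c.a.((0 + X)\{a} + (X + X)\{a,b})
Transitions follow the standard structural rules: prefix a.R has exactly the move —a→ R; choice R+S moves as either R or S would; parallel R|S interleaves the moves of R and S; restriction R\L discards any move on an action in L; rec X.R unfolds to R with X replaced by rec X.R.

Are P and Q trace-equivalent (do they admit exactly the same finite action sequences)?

traces(P) ≠ traces(Q) — witness ⟨d⟩

Reachable graph of P (5 states):
  s0 = rec X. d.a.((0 + X)\{a} + (X + X)\{a,b}) ⊢ =d=> s1
  s1 = a.((0 + (rec X. d.a.((0 + X)\{a} + (X + X)\{a,b})))\{a} + ((rec X. d.a.((0 + X)\{a} + (X + X)\{a,b})) + (rec X. d.a.((0 + X)\{a} + (X + X)\{a,b})))\{a,b}) ⊢ =a=> s2
  s2 = (0 + (rec X. d.a.((0 + X)\{a} + (X + X)\{a,b})))\{a} + ((rec X. d.a.((0 + X)\{a} + (X + X)\{a,b})) + (rec X. d.a.((0 + X)\{a} + (X + X)\{a,b})))\{a,b} ⊢ =d=> s3, =d=> s4
  s3 = (a.((0 + (rec X. d.a.((0 + X)\{a} + (X + X)\{a,b})))\{a} + ((rec X. d.a.((0 + X)\{a} + (X + X)\{a,b})) + (rec X. d.a.((0 + X)\{a} + (X + X)\{a,b})))\{a,b}))\{a,b} ⊢ (no moves)
  s4 = (a.((0 + (rec X. d.a.((0 + X)\{a} + (X + X)\{a,b})))\{a} + ((rec X. d.a.((0 + X)\{a} + (X + X)\{a,b})) + (rec X. d.a.((0 + X)\{a} + (X + X)\{a,b})))\{a,b}))\{a} ⊢ (no moves)
Reachable graph of Q (5 states):
  t0 = rec X. c.a.((0 + X)\{a} + (X + X)\{a,b}) ⊢ =c=> t1
  t1 = a.((0 + (rec X. c.a.((0 + X)\{a} + (X + X)\{a,b})))\{a} + ((rec X. c.a.((0 + X)\{a} + (X + X)\{a,b})) + (rec X. c.a.((0 + X)\{a} + (X + X)\{a,b})))\{a,b}) ⊢ =a=> t2
  t2 = (0 + (rec X. c.a.((0 + X)\{a} + (X + X)\{a,b})))\{a} + ((rec X. c.a.((0 + X)\{a} + (X + X)\{a,b})) + (rec X. c.a.((0 + X)\{a} + (X + X)\{a,b})))\{a,b} ⊢ =c=> t3, =c=> t4
  t3 = (a.((0 + (rec X. c.a.((0 + X)\{a} + (X + X)\{a,b})))\{a} + ((rec X. c.a.((0 + X)\{a} + (X + X)\{a,b})) + (rec X. c.a.((0 + X)\{a} + (X + X)\{a,b})))\{a,b}))\{a,b} ⊢ (no moves)
  t4 = (a.((0 + (rec X. c.a.((0 + X)\{a} + (X + X)\{a,b})))\{a} + ((rec X. c.a.((0 + X)\{a} + (X + X)\{a,b})) + (rec X. c.a.((0 + X)\{a} + (X + X)\{a,b})))\{a,b}))\{a} ⊢ (no moves)
Run σ = ⟨d⟩ on P: start {s0}
  [1] d ⇒ {s1}
  — P admits the full trace.
Run σ = ⟨d⟩ on Q: start {t0}
  [1] d ⇒ ∅ (Q stuck)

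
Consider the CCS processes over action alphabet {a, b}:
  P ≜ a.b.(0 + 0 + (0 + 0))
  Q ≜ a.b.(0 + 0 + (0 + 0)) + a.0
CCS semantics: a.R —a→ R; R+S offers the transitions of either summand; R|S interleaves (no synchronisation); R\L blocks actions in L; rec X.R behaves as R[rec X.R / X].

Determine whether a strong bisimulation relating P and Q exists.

NO

P's transition system — 3 states:
  s0 = a.b.(0 + 0 + (0 + 0)) | —a→ s1
  s1 = b.(0 + 0 + (0 + 0)) | —b→ s2
  s2 = 0 + 0 + (0 + 0) | deadlocked
Q's transition system — 4 states:
  t0 = a.b.(0 + 0 + (0 + 0)) + a.0 | —a→ t1, —a→ t2
  t1 = 0 | deadlocked
  t2 = b.(0 + 0 + (0 + 0)) | —b→ t3
  t3 = 0 + 0 + (0 + 0) | deadlocked
Partition-refinement fixed point:
  B0 = {s0}
  B1 = {s1, t2}
  B2 = {s2, t1, t3}
  B3 = {t0}
s0 ∈ B0, t0 ∈ B3 → different blocks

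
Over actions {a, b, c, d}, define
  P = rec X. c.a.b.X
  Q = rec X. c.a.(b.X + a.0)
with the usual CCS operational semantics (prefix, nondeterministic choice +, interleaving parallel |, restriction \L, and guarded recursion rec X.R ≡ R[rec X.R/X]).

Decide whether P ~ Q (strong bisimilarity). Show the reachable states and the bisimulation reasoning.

NO

P's transition system — 3 states:
  p0 = rec X. c.a.b.X → —c→ p1
  p1 = a.b.(rec X. c.a.b.X) → —a→ p2
  p2 = b.(rec X. c.a.b.X) → —b→ p0
Q's transition system — 4 states:
  q0 = rec X. c.a.(b.X + a.0) → —c→ q1
  q1 = a.(b.(rec X. c.a.(b.X + a.0)) + a.0) → —a→ q2
  q2 = b.(rec X. c.a.(b.X + a.0)) + a.0 → —a→ q3, —b→ q0
  q3 = 0 → deadlocked
Partition-refinement fixed point:
  B0 = {p0}
  B1 = {p1}
  B2 = {p2}
  B3 = {q0}
  B4 = {q1}
  B5 = {q2}
  B6 = {q3}
p0 ∈ B0, q0 ∈ B3 → different blocks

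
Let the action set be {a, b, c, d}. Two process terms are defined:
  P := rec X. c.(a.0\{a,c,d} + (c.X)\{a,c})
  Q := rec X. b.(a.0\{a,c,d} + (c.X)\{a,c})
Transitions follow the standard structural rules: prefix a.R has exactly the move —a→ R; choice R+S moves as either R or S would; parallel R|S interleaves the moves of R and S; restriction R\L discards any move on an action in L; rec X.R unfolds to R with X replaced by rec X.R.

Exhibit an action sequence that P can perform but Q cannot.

P's transition system — 3 states:
  m0 = rec X. c.(a.0\{a,c,d} + (c.X)\{a,c}) :: --c--▸ m1
  m1 = a.0\{a,c,d} + (c.(rec X. c.(a.0\{a,c,d} + (c.X)\{a,c})))\{a,c} :: --a--▸ m2
  m2 = 0\{a,c,d} :: stopped
Q's transition system — 3 states:
  n0 = rec X. b.(a.0\{a,c,d} + (c.X)\{a,c}) :: --b--▸ n1
  n1 = a.0\{a,c,d} + (c.(rec X. b.(a.0\{a,c,d} + (c.X)\{a,c})))\{a,c} :: --a--▸ n2
  n2 = 0\{a,c,d} :: stopped
Executing c from P (initial set {m0}):
  [1] c ⇒ {m1}
  ✓ P
Executing c from Q (initial set {n0}):
  [1] c ⇒ ∅  — Q cannot continue

c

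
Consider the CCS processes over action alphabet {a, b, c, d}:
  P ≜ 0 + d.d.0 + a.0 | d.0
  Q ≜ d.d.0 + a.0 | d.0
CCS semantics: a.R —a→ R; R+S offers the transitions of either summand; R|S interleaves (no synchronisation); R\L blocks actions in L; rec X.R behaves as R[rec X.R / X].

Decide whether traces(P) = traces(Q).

traces(P) = traces(Q)

Reachable graph of P (6 states):
  p0 = 0 + d.d.0 + a.0 | d.0 has moves --a--▸ p1, --d--▸ p2, --d--▸ p3
  p1 = 0 | d.0 has moves --d--▸ p4
  p2 = a.0 | 0 has moves --a--▸ p4
  p3 = d.0 has moves --d--▸ p5
  p4 = 0 | 0 has moves stopped
  p5 = 0 has moves stopped
Reachable graph of Q (6 states):
  q0 = d.d.0 + a.0 | d.0 has moves --a--▸ q1, --d--▸ q2, --d--▸ q3
  q1 = 0 | d.0 has moves --d--▸ q4
  q2 = a.0 | 0 has moves --a--▸ q4
  q3 = d.0 has moves --d--▸ q5
  q4 = 0 | 0 has moves stopped
  q5 = 0 has moves stopped
Coarsest stable partition (strong bisimilarity classes):
  B0 = {p0, q0}
  B1 = {p1, p3, q1, q3}
  B2 = {p4, p5, q4, q5}
  B3 = {p2, q2}
p0 ∈ B0, q0 ∈ B0 → same block
Bisimilar ⇒ trace-equivalent.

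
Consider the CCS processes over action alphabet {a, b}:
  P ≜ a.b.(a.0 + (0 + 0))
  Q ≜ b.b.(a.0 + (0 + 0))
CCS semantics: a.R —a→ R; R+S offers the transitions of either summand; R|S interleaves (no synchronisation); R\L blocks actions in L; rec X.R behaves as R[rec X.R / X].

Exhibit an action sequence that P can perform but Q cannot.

a

Reachable graph of P (4 states):
  u0 = a.b.(a.0 + (0 + 0)) has moves —a→ u1
  u1 = b.(a.0 + (0 + 0)) has moves —b→ u2
  u2 = a.0 + (0 + 0) has moves —a→ u3
  u3 = 0 has moves ·
Reachable graph of Q (4 states):
  v0 = b.b.(a.0 + (0 + 0)) has moves —b→ v1
  v1 = b.(a.0 + (0 + 0)) has moves —b→ v2
  v2 = a.0 + (0 + 0) has moves —a→ v3
  v3 = 0 has moves ·
Trace ⟨a⟩ through P, begin at {u0}:
  after a @ step 1: {u1}
  P completes σ.
Trace ⟨a⟩ through Q, begin at {v0}:
  after a @ step 1: ∅ (Q stuck)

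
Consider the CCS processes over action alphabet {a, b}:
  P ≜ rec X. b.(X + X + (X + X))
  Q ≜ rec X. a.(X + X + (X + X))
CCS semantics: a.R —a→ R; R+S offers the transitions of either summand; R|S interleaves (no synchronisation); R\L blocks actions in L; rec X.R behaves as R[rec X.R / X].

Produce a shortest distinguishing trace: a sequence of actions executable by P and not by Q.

b

P's transition system — 2 states:
  s0 = rec X. b.(X + X + (X + X)) :: -b-> s1
  s1 = (rec X. b.(X + X + (X + X))) + (rec X. b.(X + X + (X + X))) + ((rec X. b.(X + X + (X + X))) + (rec X. b.(X + X + (X + X)))) :: -b-> s1
Q's transition system — 2 states:
  t0 = rec X. a.(X + X + (X + X)) :: -a-> t1
  t1 = (rec X. a.(X + X + (X + X))) + (rec X. a.(X + X + (X + X))) + ((rec X. a.(X + X + (X + X))) + (rec X. a.(X + X + (X + X)))) :: -a-> t1
Executing b from P (initial set {s0}):
  step 1 (b): {s1}
  P completes σ.
Executing b from Q (initial set {t0}):
  step 1 (b): ∅ (Q stuck)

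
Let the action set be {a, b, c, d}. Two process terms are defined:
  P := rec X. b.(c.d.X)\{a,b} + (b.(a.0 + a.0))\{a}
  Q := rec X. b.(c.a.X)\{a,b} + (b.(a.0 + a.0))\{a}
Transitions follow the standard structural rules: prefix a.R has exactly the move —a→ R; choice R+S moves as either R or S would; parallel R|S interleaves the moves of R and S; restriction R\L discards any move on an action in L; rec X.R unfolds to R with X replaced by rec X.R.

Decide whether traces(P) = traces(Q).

P's transition system — 5 states:
  m0 = rec X. b.(c.d.X)\{a,b} + (b.(a.0 + a.0))\{a} | -b-> m1, -b-> m2
  m1 = (a.0 + a.0)\{a} | stopped
  m2 = (c.d.(rec X. b.(c.d.X)\{a,b} + (b.(a.0 + a.0))\{a}))\{a,b} | -c-> m3
  m3 = (d.(rec X. b.(c.d.X)\{a,b} + (b.(a.0 + a.0))\{a}))\{a,b} | -d-> m4
  m4 = (rec X. b.(c.d.X)\{a,b} + (b.(a.0 + a.0))\{a})\{a,b} | stopped
Q's transition system — 4 states:
  n0 = rec X. b.(c.a.X)\{a,b} + (b.(a.0 + a.0))\{a} | -b-> n1, -b-> n2
  n1 = (a.0 + a.0)\{a} | stopped
  n2 = (c.a.(rec X. b.(c.a.X)\{a,b} + (b.(a.0 + a.0))\{a}))\{a,b} | -c-> n3
  n3 = (a.(rec X. b.(c.a.X)\{a,b} + (b.(a.0 + a.0))\{a}))\{a,b} | stopped
Run σ = ⟨bcd⟩ on P: start {m0}
  [1] b ⇒ {m1, m2}
  [2] c ⇒ {m3}
  [3] d ⇒ {m4}
  P completes σ.
Run σ = ⟨bcd⟩ on Q: start {n0}
  [1] b ⇒ {n1, n2}
  [2] c ⇒ {n3}
  [3] d ⇒ ∅ (Q stuck)

traces(P) ≠ traces(Q) — witness ⟨bcd⟩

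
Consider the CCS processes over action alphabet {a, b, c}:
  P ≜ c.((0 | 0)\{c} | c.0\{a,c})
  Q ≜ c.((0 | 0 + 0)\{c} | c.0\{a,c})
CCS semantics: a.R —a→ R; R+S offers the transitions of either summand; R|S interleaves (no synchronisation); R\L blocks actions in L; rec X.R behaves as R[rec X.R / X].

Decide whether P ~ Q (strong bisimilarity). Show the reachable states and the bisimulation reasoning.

LTS(P): 3 reachable states
  u0 = c.((0 | 0)\{c} | c.0\{a,c}) has moves =c=> u1
  u1 = (0 | 0)\{c} | c.0\{a,c} has moves =c=> u2
  u2 = (0 | 0)\{c} | 0\{a,c} has moves ∅
LTS(Q): 3 reachable states
  v0 = c.((0 | 0 + 0)\{c} | c.0\{a,c}) has moves =c=> v1
  v1 = (0 | 0 + 0)\{c} | c.0\{a,c} has moves =c=> v2
  v2 = (0 | 0 + 0)\{c} | 0\{a,c} has moves ∅
Partition-refinement fixed point:
  B0 = {u0, v0}
  B1 = {u1, v1}
  B2 = {u2, v2}
u0 ∈ B0, v0 ∈ B0 → same block

P ~ Q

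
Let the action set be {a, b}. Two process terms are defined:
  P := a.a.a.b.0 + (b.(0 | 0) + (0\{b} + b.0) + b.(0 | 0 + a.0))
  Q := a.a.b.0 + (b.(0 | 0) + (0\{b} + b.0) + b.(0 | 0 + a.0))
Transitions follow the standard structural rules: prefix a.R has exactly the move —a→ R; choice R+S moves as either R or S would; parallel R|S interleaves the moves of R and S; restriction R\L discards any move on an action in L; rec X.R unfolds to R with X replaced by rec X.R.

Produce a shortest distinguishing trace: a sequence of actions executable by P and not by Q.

aaa

Reachable graph of P (7 states):
  u0 = a.a.a.b.0 + (b.(0 | 0) + (0\{b} + b.0) + b.(0 | 0 + a.0)) :: =a=> u1, =b=> u2, =b=> u3, =b=> u4
  u1 = a.a.b.0 :: =a=> u5
  u2 = 0 :: ∅
  u3 = 0 | 0 :: ∅
  u4 = 0 | 0 + a.0 :: =a=> u2
  u5 = a.b.0 :: =a=> u6
  u6 = b.0 :: =b=> u2
Reachable graph of Q (6 states):
  v0 = a.a.b.0 + (b.(0 | 0) + (0\{b} + b.0) + b.(0 | 0 + a.0)) :: =a=> v1, =b=> v2, =b=> v3, =b=> v4
  v1 = a.b.0 :: =a=> v5
  v2 = 0 :: ∅
  v3 = 0 | 0 :: ∅
  v4 = 0 | 0 + a.0 :: =a=> v2
  v5 = b.0 :: =b=> v2
Executing aaa from P (initial set {u0}):
  after a @ step 1: {u1}
  after a @ step 2: {u5}
  after a @ step 3: {u6}
  — P admits the full trace.
Executing aaa from Q (initial set {v0}):
  after a @ step 1: {v1}
  after a @ step 2: {v5}
  after a @ step 3: ∅  — Q cannot continue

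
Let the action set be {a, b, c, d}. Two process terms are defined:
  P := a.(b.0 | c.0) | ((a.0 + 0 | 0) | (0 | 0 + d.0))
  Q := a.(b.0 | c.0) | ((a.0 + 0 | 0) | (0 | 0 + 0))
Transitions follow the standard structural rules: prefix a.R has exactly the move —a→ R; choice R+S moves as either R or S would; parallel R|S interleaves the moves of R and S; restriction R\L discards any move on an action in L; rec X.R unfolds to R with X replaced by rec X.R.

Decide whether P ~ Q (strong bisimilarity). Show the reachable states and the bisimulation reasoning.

Reachable graph of P (20 states):
  p0 = a.(b.0 | c.0) | ((a.0 + 0 | 0) | (0 | 0 + d.0)) → =a=> p1, =a=> p2, =d=> p3
  p1 = a.(b.0 | c.0) | (0 | (0 | 0 + d.0)) → =a=> p4, =d=> p5
  p2 = b.0 | c.0 | ((a.0 + 0 | 0) | (0 | 0 + d.0)) → =a=> p4, =b=> p6, =c=> p7, =d=> p8
  p3 = a.(b.0 | c.0) | ((a.0 + 0 | 0) | 0) → =a=> p5, =a=> p8
  p4 = b.0 | c.0 | (0 | (0 | 0 + d.0)) → =b=> p9, =c=> p10, =d=> p11
  p5 = a.(b.0 | c.0) | (0 | 0) → =a=> p11
  p6 = 0 | c.0 | ((a.0 + 0 | 0) | (0 | 0 + d.0)) → =a=> p9, =c=> p12, =d=> p13
  p7 = b.0 | 0 | ((a.0 + 0 | 0) | (0 | 0 + d.0)) → =a=> p10, =b=> p12, =d=> p14
  p8 = b.0 | c.0 | ((a.0 + 0 | 0) | 0) → =a=> p11, =b=> p13, =c=> p14
  p9 = 0 | c.0 | (0 | (0 | 0 + d.0)) → =c=> p15, =d=> p16
  p10 = b.0 | 0 | (0 | (0 | 0 + d.0)) → =b=> p15, =d=> p17
  p11 = b.0 | c.0 | (0 | 0) → =b=> p16, =c=> p17
  p12 = 0 | 0 | ((a.0 + 0 | 0) | (0 | 0 + d.0)) → =a=> p15, =d=> p18
  p13 = 0 | c.0 | ((a.0 + 0 | 0) | 0) → =a=> p16, =c=> p18
  p14 = b.0 | 0 | ((a.0 + 0 | 0) | 0) → =a=> p17, =b=> p18
  p15 = 0 | 0 | (0 | (0 | 0 + d.0)) → =d=> p19
  p16 = 0 | c.0 | (0 | 0) → =c=> p19
  p17 = b.0 | 0 | (0 | 0) → =b=> p19
  p18 = 0 | 0 | ((a.0 + 0 | 0) | 0) → =a=> p19
  p19 = 0 | 0 | (0 | 0) → ∅
Reachable graph of Q (10 states):
  q0 = a.(b.0 | c.0) | ((a.0 + 0 | 0) | (0 | 0 + 0)) → =a=> q1, =a=> q2
  q1 = a.(b.0 | c.0) | (0 | (0 | 0 + 0)) → =a=> q3
  q2 = b.0 | c.0 | ((a.0 + 0 | 0) | (0 | 0 + 0)) → =a=> q3, =b=> q4, =c=> q5
  q3 = b.0 | c.0 | (0 | (0 | 0 + 0)) → =b=> q6, =c=> q7
  q4 = 0 | c.0 | ((a.0 + 0 | 0) | (0 | 0 + 0)) → =a=> q6, =c=> q8
  q5 = b.0 | 0 | ((a.0 + 0 | 0) | (0 | 0 + 0)) → =a=> q7, =b=> q8
  q6 = 0 | c.0 | (0 | (0 | 0 + 0)) → =c=> q9
  q7 = b.0 | 0 | (0 | (0 | 0 + 0)) → =b=> q9
  q8 = 0 | 0 | ((a.0 + 0 | 0) | (0 | 0 + 0)) → =a=> q9
  q9 = 0 | 0 | (0 | (0 | 0 + 0)) → ∅
Partition-refinement fixed point:
  B0 = {p0}
  B1 = {p1}
  B2 = {p4}
  B3 = {p9}
  B4 = {p16, q6}
  B5 = {p19, q9}
  B6 = {p15}
  B7 = {p10}
  B8 = {p17, q7}
  B9 = {p11, q3}
  B10 = {p5, q1}
  B11 = {p3, q0}
  B12 = {p8, q2}
  B13 = {p13, q4}
  B14 = {p18, q8}
  B15 = {p14, q5}
  B16 = {p2}
  B17 = {p7}
  B18 = {p12}
  B19 = {p6}
p0 ∈ B0, q0 ∈ B11 → different blocks

NO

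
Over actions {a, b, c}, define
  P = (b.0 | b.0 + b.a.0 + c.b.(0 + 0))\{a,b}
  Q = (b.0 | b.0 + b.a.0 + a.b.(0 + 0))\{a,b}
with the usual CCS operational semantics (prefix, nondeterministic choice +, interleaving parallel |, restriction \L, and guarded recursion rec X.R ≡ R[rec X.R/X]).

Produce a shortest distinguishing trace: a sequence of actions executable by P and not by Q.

P's transition system — 2 states:
  s0 = (b.0 | b.0 + b.a.0 + c.b.(0 + 0))\{a,b} has moves =c=> s1
  s1 = (b.(0 + 0))\{a,b} has moves ·
Q's transition system — 1 states:
  t0 = (b.0 | b.0 + b.a.0 + a.b.(0 + 0))\{a,b} has moves ·
Run σ = ⟨c⟩ on P: start {s0}
  step 1 (c): {s1}
  P completes σ.
Run σ = ⟨c⟩ on Q: start {t0}
  step 1 (c): ∅ (Q stuck)

c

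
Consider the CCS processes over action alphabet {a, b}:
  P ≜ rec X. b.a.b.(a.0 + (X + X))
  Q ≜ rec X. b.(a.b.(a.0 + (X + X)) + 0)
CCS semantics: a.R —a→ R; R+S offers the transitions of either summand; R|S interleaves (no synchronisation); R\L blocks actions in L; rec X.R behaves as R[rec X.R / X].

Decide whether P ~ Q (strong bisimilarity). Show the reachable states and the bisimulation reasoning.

P ~ Q

LTS(P): 5 reachable states
  p0 = rec X. b.a.b.(a.0 + (X + X)) has moves ··b··> p1
  p1 = a.b.(a.0 + ((rec X. b.a.b.(a.0 + (X + X))) + (rec X. b.a.b.(a.0 + (X + X))))) has moves ··a··> p2
  p2 = b.(a.0 + ((rec X. b.a.b.(a.0 + (X + X))) + (rec X. b.a.b.(a.0 + (X + X))))) has moves ··b··> p3
  p3 = a.0 + ((rec X. b.a.b.(a.0 + (X + X))) + (rec X. b.a.b.(a.0 + (X + X)))) has moves ··a··> p4, ··b··> p1
  p4 = 0 has moves deadlocked
LTS(Q): 5 reachable states
  q0 = rec X. b.(a.b.(a.0 + (X + X)) + 0) has moves ··b··> q1
  q1 = a.b.(a.0 + ((rec X. b.(a.b.(a.0 + (X + X)) + 0)) + (rec X. b.(a.b.(a.0 + (X + X)) + 0)))) + 0 has moves ··a··> q2
  q2 = b.(a.0 + ((rec X. b.(a.b.(a.0 + (X + X)) + 0)) + (rec X. b.(a.b.(a.0 + (X + X)) + 0)))) has moves ··b··> q3
  q3 = a.0 + ((rec X. b.(a.b.(a.0 + (X + X)) + 0)) + (rec X. b.(a.b.(a.0 + (X + X)) + 0))) has moves ··a··> q4, ··b··> q1
  q4 = 0 has moves deadlocked
Partition-refinement fixed point:
  B0 = {p0, q0}
  B1 = {p1, q1}
  B2 = {p2, q2}
  B3 = {p3, q3}
  B4 = {p4, q4}
p0 ∈ B0, q0 ∈ B0 → same block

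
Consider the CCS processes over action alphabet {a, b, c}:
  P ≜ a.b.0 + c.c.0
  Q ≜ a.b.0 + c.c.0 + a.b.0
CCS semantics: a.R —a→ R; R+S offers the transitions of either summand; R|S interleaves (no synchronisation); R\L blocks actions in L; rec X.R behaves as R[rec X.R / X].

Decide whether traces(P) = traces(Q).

YES

Reachable graph of P (4 states):
  s0 = a.b.0 + c.c.0 ⊢ —a→ s1, —c→ s2
  s1 = b.0 ⊢ —b→ s3
  s2 = c.0 ⊢ —c→ s3
  s3 = 0 ⊢ (no moves)
Reachable graph of Q (4 states):
  t0 = a.b.0 + c.c.0 + a.b.0 ⊢ —a→ t1, —c→ t2
  t1 = b.0 ⊢ —b→ t3
  t2 = c.0 ⊢ —c→ t3
  t3 = 0 ⊢ (no moves)
Bisimilarity quotient blocks:
  B0 = {s0, t0}
  B1 = {s1, t1}
  B2 = {s3, t3}
  B3 = {s2, t2}
s0 ∈ B0, t0 ∈ B0 → same block
Bisimilar ⇒ trace-equivalent.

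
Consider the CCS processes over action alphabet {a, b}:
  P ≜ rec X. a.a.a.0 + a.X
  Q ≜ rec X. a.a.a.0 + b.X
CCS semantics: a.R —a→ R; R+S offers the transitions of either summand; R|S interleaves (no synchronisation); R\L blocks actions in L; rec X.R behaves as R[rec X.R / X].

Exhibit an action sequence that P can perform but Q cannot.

P's transition system — 4 states:
  u0 = rec X. a.a.a.0 + a.X ⊢ =a=> u0, =a=> u1
  u1 = a.a.0 ⊢ =a=> u2
  u2 = a.0 ⊢ =a=> u3
  u3 = 0 ⊢ ·
Q's transition system — 4 states:
  v0 = rec X. a.a.a.0 + b.X ⊢ =a=> v1, =b=> v0
  v1 = a.a.0 ⊢ =a=> v2
  v2 = a.0 ⊢ =a=> v3
  v3 = 0 ⊢ ·
Executing aaaa from P (initial set {u0}):
  [1] a ⇒ {u0, u1}
  [2] a ⇒ {u0, u1, u2}
  [3] a ⇒ {u0, u1, u2, u3}
  [4] a ⇒ {u0, u1, u2, u3}
  P completes σ.
Executing aaaa from Q (initial set {v0}):
  [1] a ⇒ {v1}
  [2] a ⇒ {v2}
  [3] a ⇒ {v3}
  [4] a ⇒ ∅ (Q stuck)

aaaa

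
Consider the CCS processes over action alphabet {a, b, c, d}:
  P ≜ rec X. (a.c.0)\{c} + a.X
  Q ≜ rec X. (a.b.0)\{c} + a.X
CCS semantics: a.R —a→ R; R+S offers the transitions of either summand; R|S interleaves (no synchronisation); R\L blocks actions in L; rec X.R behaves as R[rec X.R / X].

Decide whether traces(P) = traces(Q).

NO — witness ⟨ab⟩

P's transition system — 2 states:
  s0 = rec X. (a.c.0)\{c} + a.X → =a=> s0, =a=> s1
  s1 = (c.0)\{c} → stopped
Q's transition system — 3 states:
  t0 = rec X. (a.b.0)\{c} + a.X → =a=> t0, =a=> t1
  t1 = (b.0)\{c} → =b=> t2
  t2 = 0\{c} → stopped
Run σ = ⟨ab⟩ on Q: start {t0}
  [1] a ⇒ {t0, t1}
  [2] b ⇒ {t2}
  — Q admits the full trace.
Run σ = ⟨ab⟩ on P: start {s0}
  [1] a ⇒ {s0, s1}
  [2] b ⇒ no successor for P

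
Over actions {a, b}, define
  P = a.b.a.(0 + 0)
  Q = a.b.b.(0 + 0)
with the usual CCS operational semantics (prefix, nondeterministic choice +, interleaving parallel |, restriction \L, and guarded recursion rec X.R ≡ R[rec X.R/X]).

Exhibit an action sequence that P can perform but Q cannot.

P's transition system — 4 states:
  s0 = a.b.a.(0 + 0) | ··a··> s1
  s1 = b.a.(0 + 0) | ··b··> s2
  s2 = a.(0 + 0) | ··a··> s3
  s3 = 0 + 0 | deadlocked
Q's transition system — 4 states:
  t0 = a.b.b.(0 + 0) | ··a··> t1
  t1 = b.b.(0 + 0) | ··b··> t2
  t2 = b.(0 + 0) | ··b··> t3
  t3 = 0 + 0 | deadlocked
Trace ⟨aba⟩ through P, begin at {s0}:
  step 1 (a): {s1}
  step 2 (b): {s2}
  step 3 (a): {s3}
  — P admits the full trace.
Trace ⟨aba⟩ through Q, begin at {t0}:
  step 1 (a): {t1}
  step 2 (b): {t2}
  step 3 (a): ∅  — Q cannot continue

aba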